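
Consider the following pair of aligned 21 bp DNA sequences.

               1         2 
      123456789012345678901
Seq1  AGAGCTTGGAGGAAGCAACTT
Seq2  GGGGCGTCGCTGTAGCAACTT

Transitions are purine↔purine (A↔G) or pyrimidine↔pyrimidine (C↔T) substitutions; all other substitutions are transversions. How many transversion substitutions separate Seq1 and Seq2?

Mismatches occur at site 1 (A→G, transition), site 3 (A→G, transition), site 6 (T→G, transversion), site 8 (G→C, transversion), site 10 (A→C, transversion), site 11 (G→T, transversion), site 13 (A→T, transversion).
Of the 7 differences, 2 transitions and 5 transversions, so the answer is 5.

5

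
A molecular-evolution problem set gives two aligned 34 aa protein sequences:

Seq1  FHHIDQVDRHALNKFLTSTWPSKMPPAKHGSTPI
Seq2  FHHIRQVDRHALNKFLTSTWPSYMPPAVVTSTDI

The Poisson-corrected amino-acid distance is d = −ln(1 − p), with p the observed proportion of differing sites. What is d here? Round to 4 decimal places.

Mismatches occur at site 5 (D↔R), site 23 (K↔Y), site 28 (K↔V), site 29 (H↔V), site 30 (G↔T), site 33 (P↔D).
p = 6/34 = 0.176471.
d = −ln(1 − 0.176471) = −ln(0.823529) = 0.1942.

0.1942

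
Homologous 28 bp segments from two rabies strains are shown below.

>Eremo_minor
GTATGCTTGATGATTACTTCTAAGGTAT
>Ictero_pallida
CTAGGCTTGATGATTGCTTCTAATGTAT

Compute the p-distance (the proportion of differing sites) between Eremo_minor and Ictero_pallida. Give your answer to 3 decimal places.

0.143

Mismatches occur at site 1 (G→C), site 4 (T→G), site 16 (A→G), site 24 (G→T).
There are 4 differences over 28 sites, so p = 4/28 = 0.143.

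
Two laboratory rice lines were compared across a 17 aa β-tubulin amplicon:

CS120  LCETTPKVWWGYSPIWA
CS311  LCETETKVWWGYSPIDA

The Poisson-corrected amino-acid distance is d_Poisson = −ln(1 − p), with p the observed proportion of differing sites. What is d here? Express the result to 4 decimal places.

0.1942

Mismatches occur at site 5 (T↔E), site 6 (P↔T), site 16 (W↔D).
p = 3/17 = 0.176471.
d = −ln(1 − 0.176471) = −ln(0.823529) = 0.1942.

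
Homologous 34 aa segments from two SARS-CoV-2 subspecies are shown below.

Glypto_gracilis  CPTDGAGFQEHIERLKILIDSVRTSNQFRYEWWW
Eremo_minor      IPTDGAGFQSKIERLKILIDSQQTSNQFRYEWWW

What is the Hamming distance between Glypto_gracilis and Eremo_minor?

Differing sites — 1:C/I; 10:E/S; 11:H/K; 22:V/Q; 23:R/Q.
That gives 5 mismatches out of 34 aligned sites, so the Hamming distance is 5.

5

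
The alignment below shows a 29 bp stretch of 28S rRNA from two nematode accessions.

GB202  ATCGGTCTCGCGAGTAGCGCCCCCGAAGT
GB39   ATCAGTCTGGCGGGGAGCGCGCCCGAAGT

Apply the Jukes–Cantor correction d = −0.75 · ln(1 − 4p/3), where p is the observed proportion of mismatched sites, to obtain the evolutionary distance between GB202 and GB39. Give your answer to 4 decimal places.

The sequences differ at positions 4 (G/A), 9 (C/G), 13 (A/G), 15 (T/G), 21 (C/G).
p = 5/29 = 0.172414.
d = −0.75 · ln(1 − (4/3)·0.172414) = −0.75 · ln(0.770115) = −0.75 · (-0.261215) = 0.1959.

0.1959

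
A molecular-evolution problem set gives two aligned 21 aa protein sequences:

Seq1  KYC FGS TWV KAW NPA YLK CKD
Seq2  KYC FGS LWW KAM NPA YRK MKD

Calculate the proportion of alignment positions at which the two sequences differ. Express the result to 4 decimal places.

0.2381

Differing sites — 7:T/L; 9:V/W; 12:W/M; 17:L/R; 19:C/M.
There are 5 differences over 21 sites, so p = 5/21 = 0.2381.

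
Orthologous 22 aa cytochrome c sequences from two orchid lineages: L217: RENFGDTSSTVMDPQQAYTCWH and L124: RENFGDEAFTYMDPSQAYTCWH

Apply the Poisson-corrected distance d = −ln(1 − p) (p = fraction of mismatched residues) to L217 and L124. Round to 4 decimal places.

Mismatches occur at site 7 (T→E), site 8 (S→A), site 9 (S→F), site 11 (V→Y), site 15 (Q→S).
p = 5/22 = 0.227273.
d = −ln(1 − 0.227273) = −ln(0.772727) = 0.2578.

0.2578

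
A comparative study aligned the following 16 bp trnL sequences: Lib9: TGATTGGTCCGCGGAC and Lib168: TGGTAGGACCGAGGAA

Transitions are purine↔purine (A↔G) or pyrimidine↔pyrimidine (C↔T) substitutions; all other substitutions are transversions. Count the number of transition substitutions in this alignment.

Mismatches occur at site 3 (A→G, transition), site 5 (T→A, transversion), site 8 (T→A, transversion), site 12 (C→A, transversion), site 16 (C→A, transversion).
Of the 5 differences, 1 transition and 4 transversions, so the answer is 1.

1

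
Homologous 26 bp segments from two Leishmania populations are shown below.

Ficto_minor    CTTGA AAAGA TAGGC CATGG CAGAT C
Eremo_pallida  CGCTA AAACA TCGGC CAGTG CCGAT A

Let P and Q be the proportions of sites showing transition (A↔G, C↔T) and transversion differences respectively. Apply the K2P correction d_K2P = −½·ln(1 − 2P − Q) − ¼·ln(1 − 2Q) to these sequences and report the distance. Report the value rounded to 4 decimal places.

Mismatches occur at site 2 (T→G, transversion), site 3 (T→C, transition), site 4 (G→T, transversion), site 9 (G→C, transversion), site 12 (A→C, transversion), site 18 (T→G, transversion), site 19 (G→T, transversion), site 22 (A→C, transversion), site 26 (C→A, transversion).
Of the 9 differences, 1 transition and 8 transversions over 26 sites: P = 1/26 = 0.038462, Q = 8/26 = 0.307692.
d = −0.5·ln(0.615384) − 0.25·ln(0.384616) = −0.5·(-0.485509) − 0.25·(-0.955510) = 0.4816.

0.4816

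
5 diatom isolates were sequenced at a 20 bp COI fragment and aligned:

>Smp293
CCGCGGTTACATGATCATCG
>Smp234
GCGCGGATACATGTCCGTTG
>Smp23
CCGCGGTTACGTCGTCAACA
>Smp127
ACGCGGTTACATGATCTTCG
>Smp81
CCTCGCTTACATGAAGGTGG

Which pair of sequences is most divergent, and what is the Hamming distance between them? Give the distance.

11

Pairwise Hamming distances:
  Smp293 vs Smp234: 6
  Smp293 vs Smp23: 5
  Smp293 vs Smp127: 2
  Smp293 vs Smp81: 6
  Smp234 vs Smp23: 10
  Smp234 vs Smp127: 6
  Smp234 vs Smp81: 8
  Smp23 vs Smp127: 7
  Smp23 vs Smp81: 11
  Smp127 vs Smp81: 7
The largest is 11, between Smp23 and Smp81.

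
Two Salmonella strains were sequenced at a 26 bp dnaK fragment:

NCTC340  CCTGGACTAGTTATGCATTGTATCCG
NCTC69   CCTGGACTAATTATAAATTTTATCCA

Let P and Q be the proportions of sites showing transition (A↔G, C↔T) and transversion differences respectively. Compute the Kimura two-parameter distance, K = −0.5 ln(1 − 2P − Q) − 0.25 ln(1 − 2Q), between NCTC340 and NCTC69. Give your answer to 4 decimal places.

Differing sites — 10:G/A (Ti); 15:G/A (Ti); 16:C/A (Tv); 20:G/T (Tv); 26:G/A (Ti).
Of the 5 differences, 3 transitions and 2 transversions over 26 sites: P = 3/26 = 0.115385, Q = 2/26 = 0.076923.
d = −0.5·ln(0.692307) − 0.25·ln(0.846154) = −0.5·(-0.367726) − 0.25·(-0.167054) = 0.2256.

0.2256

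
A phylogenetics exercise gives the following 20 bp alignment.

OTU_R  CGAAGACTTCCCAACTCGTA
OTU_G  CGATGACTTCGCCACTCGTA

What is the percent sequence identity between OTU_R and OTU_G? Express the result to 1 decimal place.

The sequences differ at positions 4 (A/T), 11 (C/G), 13 (A/C).
17 of the 20 sites match, so the percent identity is 17/20 × 100 = 85.0%.

85.0%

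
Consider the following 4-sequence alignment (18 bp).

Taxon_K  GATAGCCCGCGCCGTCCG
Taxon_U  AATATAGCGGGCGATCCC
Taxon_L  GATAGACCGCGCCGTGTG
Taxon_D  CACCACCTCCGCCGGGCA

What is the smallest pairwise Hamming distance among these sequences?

3

Pairwise Hamming distances:
  Taxon_K vs Taxon_U: 8
  Taxon_K vs Taxon_L: 3
  Taxon_K vs Taxon_D: 9
  Taxon_U vs Taxon_L: 9
  Taxon_U vs Taxon_D: 14
  Taxon_L vs Taxon_D: 10
The smallest is 3, between Taxon_K and Taxon_L.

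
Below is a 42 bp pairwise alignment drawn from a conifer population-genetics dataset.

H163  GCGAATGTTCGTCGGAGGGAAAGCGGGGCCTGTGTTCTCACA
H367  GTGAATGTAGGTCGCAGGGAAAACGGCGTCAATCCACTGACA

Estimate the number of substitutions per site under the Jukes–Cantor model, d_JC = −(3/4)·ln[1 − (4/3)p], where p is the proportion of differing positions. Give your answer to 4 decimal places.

The sequences differ at positions 2 (C/T), 9 (T/A), 10 (C/G), 15 (G/C), 23 (G/A), 27 (G/C), 29 (C/T), 31 (T/A), 32 (G/A), 34 (G/C), 35 (T/C), 36 (T/A), 39 (C/G).
p = 13/42 = 0.309524.
d = −0.75 · ln(1 − (4/3)·0.309524) = −0.75 · ln(0.587301) = −0.75 · (-0.532218) = 0.3992.

0.3992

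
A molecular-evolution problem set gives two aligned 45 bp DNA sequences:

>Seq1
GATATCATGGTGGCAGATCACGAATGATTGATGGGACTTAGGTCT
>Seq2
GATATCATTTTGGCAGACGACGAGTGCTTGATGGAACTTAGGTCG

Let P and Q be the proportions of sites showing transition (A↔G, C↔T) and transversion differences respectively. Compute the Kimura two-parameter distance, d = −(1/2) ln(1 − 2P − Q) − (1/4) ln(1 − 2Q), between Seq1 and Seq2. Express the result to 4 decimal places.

Differing sites — 9:G/T (Tv); 10:G/T (Tv); 18:T/C (Ti); 19:C/G (Tv); 24:A/G (Ti); 27:A/C (Tv); 35:G/A (Ti); 45:T/G (Tv).
Of the 8 differences, 3 transitions and 5 transversions over 45 sites: P = 3/45 = 0.066667, Q = 5/45 = 0.111111.
d = −0.5·ln(0.755555) − 0.25·ln(0.777778) = −0.5·(-0.280303) − 0.25·(-0.251314) = 0.2030.

0.2030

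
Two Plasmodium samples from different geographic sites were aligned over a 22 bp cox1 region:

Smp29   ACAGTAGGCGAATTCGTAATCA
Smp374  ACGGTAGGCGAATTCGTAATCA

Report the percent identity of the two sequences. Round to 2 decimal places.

The sequences differ at position 3 (A/G).
21 of the 22 sites match, so the percent identity is 21/22 × 100 = 95.45%.

95.45%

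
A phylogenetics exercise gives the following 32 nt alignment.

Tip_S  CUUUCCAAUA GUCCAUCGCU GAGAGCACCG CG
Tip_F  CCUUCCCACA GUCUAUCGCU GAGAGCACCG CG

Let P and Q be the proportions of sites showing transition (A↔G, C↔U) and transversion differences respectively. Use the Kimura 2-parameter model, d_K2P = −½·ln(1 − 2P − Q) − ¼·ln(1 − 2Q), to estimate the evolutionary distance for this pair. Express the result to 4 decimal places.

Mismatches occur at site 2 (U→C, transition), site 7 (A→C, transversion), site 9 (U→C, transition), site 14 (C→U, transition).
Of the 4 differences, 3 transitions and 1 transversion over 32 sites: P = 3/32 = 0.093750, Q = 1/32 = 0.031250.
d = −0.5·ln(0.781250) − 0.25·ln(0.937500) = −0.5·(-0.246860) − 0.25·(-0.064539) = 0.1396.

0.1396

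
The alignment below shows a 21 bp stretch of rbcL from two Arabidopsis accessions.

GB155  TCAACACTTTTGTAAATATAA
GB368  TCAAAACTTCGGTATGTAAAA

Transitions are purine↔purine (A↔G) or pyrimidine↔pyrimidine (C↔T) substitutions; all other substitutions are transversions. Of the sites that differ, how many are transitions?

2

Differing sites — 5:C/A (Tv); 10:T/C (Ti); 11:T/G (Tv); 15:A/T (Tv); 16:A/G (Ti); 19:T/A (Tv).
Of the 6 differences, 2 transitions and 4 transversions, so the answer is 2.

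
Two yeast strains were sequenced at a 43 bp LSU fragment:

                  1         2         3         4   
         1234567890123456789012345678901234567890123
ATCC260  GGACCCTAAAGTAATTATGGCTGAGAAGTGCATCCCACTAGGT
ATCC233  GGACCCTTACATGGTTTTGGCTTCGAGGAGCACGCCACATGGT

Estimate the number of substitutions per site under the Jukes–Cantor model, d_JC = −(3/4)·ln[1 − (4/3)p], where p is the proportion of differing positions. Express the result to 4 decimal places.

0.4270

Differing sites — 8:A/T; 10:A/C; 11:G/A; 13:A/G; 14:A/G; 17:A/T; 23:G/T; 24:A/C; 27:A/G; 29:T/A; 33:T/C; 34:C/G; 39:T/A; 40:A/T.
p = 14/43 = 0.325581.
d = −0.75 · ln(1 − (4/3)·0.325581) = −0.75 · ln(0.565892) = −0.75 · (-0.569352) = 0.4270.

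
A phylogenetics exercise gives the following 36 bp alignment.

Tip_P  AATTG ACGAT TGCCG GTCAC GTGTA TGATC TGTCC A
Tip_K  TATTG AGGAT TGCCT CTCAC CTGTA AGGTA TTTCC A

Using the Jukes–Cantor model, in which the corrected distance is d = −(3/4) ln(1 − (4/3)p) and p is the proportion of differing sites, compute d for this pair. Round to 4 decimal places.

0.3041

Differing sites — 1:A/T; 7:C/G; 15:G/T; 16:G/C; 21:G/C; 26:T/A; 28:A/G; 30:C/A; 32:G/T.
p = 9/36 = 0.250000.
d = −0.75 · ln(1 − (4/3)·0.250000) = −0.75 · ln(0.666667) = −0.75 · (-0.405465) = 0.3041.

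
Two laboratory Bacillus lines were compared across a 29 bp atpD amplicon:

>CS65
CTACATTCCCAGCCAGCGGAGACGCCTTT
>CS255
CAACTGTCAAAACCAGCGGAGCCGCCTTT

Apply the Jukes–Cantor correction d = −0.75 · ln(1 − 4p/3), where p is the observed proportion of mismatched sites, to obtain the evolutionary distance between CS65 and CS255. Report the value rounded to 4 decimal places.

0.2913

Mismatches occur at site 2 (T/A), site 5 (A/T), site 6 (T/G), site 9 (C/A), site 10 (C/A), site 12 (G/A), site 22 (A/C).
p = 7/29 = 0.241379.
d = −0.75 · ln(1 − (4/3)·0.241379) = −0.75 · ln(0.678161) = −0.75 · (-0.388371) = 0.2913.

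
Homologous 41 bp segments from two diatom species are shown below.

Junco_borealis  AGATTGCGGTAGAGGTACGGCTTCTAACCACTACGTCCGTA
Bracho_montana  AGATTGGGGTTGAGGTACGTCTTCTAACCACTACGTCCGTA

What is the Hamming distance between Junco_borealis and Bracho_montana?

Mismatches occur at site 7 (C/G), site 11 (A/T), site 20 (G/T).
That gives 3 mismatches out of 41 aligned sites, so the Hamming distance is 3.

3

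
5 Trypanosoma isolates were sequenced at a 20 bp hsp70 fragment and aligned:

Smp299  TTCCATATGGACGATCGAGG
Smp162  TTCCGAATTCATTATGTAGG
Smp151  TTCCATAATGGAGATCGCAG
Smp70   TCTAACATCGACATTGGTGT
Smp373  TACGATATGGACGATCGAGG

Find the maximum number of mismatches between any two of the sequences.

Pairwise Hamming distances:
  Smp299 vs Smp162: 8
  Smp299 vs Smp151: 6
  Smp299 vs Smp70: 10
  Smp299 vs Smp373: 2
  Smp162 vs Smp151: 11
  Smp162 vs Smp70: 13
  Smp162 vs Smp373: 10
  Smp151 vs Smp70: 14
  Smp151 vs Smp373: 8
  Smp70 vs Smp373: 10
The largest is 14, between Smp151 and Smp70.

14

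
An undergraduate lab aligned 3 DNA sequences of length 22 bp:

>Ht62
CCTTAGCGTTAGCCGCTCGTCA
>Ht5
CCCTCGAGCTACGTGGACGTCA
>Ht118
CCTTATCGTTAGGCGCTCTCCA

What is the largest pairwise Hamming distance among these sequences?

11

Pairwise Hamming distances:
  Ht62 vs Ht5: 9
  Ht62 vs Ht118: 4
  Ht5 vs Ht118: 11
The largest is 11, between Ht5 and Ht118.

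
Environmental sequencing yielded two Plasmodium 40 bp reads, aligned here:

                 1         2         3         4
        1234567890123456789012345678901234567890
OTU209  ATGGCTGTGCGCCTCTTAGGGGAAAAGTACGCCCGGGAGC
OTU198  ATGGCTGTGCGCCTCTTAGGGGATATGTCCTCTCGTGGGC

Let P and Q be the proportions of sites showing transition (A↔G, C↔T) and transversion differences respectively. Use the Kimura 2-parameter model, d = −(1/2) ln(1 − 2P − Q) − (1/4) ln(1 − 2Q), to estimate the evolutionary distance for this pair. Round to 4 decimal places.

Differing sites — 24:A/T (Tv); 26:A/T (Tv); 29:A/C (Tv); 31:G/T (Tv); 33:C/T (Ti); 36:G/T (Tv); 38:A/G (Ti).
Of the 7 differences, 2 transitions and 5 transversions over 40 sites: P = 2/40 = 0.050000, Q = 5/40 = 0.125000.
d = −0.5·ln(0.775000) − 0.25·ln(0.750000) = −0.5·(-0.254892) − 0.25·(-0.287682) = 0.1994.

0.1994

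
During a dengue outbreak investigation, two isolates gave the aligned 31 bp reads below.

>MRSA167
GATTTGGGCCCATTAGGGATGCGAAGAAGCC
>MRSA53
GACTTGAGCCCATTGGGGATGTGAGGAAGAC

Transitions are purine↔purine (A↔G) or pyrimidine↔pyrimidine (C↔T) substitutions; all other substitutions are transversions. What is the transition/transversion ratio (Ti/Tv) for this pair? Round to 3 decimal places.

Differing sites — 3:T/C (Ti); 7:G/A (Ti); 15:A/G (Ti); 22:C/T (Ti); 25:A/G (Ti); 30:C/A (Tv).
Of the 6 differences, 5 transitions and 1 transversion, so Ti/Tv = 5/1 = 5.000.

5.000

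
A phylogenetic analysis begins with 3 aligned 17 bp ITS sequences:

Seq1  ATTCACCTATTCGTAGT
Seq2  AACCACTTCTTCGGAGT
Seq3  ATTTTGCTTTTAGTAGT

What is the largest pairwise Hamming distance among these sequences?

Pairwise Hamming distances:
  Seq1 vs Seq2: 5
  Seq1 vs Seq3: 5
  Seq2 vs Seq3: 9
The largest is 9, between Seq2 and Seq3.

9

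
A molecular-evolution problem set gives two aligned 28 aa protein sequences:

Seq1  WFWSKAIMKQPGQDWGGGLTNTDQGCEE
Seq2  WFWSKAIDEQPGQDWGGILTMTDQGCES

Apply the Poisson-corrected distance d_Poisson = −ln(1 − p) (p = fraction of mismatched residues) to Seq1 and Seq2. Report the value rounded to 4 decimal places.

0.1967

The sequences differ at positions 8 (M/D), 9 (K/E), 18 (G/I), 21 (N/M), 28 (E/S).
p = 5/28 = 0.178571.
d = −ln(1 − 0.178571) = −ln(0.821429) = 0.1967.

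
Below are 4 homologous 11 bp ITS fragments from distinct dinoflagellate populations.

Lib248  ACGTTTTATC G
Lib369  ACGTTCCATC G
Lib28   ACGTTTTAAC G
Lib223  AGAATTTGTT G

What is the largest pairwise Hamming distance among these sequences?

Pairwise Hamming distances:
  Lib248 vs Lib369: 2
  Lib248 vs Lib28: 1
  Lib248 vs Lib223: 5
  Lib369 vs Lib28: 3
  Lib369 vs Lib223: 7
  Lib28 vs Lib223: 6
The largest is 7, between Lib369 and Lib223.

7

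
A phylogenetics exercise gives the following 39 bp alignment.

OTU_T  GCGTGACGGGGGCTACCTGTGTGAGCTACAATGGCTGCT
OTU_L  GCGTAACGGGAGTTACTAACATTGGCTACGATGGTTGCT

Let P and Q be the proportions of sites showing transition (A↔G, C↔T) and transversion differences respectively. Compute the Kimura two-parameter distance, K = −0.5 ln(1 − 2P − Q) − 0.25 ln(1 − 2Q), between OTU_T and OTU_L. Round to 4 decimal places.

0.4422

Differing sites — 5:G/A (Ti); 11:G/A (Ti); 13:C/T (Ti); 17:C/T (Ti); 18:T/A (Tv); 19:G/A (Ti); 20:T/C (Ti); 21:G/A (Ti); 23:G/T (Tv); 24:A/G (Ti); 30:A/G (Ti); 35:C/T (Ti).
Of the 12 differences, 10 transitions and 2 transversions over 39 sites: P = 10/39 = 0.256410, Q = 2/39 = 0.051282.
d = −0.5·ln(0.435898) − 0.25·ln(0.897436) = −0.5·(-0.830347) − 0.25·(-0.108213) = 0.4422.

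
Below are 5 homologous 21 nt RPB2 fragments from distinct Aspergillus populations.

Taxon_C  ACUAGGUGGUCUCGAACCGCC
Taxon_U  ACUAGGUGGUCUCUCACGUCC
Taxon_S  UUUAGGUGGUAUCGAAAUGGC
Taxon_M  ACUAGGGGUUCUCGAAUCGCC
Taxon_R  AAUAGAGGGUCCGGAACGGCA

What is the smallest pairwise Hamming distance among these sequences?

Pairwise Hamming distances:
  Taxon_C vs Taxon_U: 4
  Taxon_C vs Taxon_S: 6
  Taxon_C vs Taxon_M: 3
  Taxon_C vs Taxon_R: 7
  Taxon_U vs Taxon_S: 9
  Taxon_U vs Taxon_M: 7
  Taxon_U vs Taxon_R: 9
  Taxon_S vs Taxon_M: 8
  Taxon_S vs Taxon_R: 11
  Taxon_M vs Taxon_R: 8
The smallest is 3, between Taxon_C and Taxon_M.

3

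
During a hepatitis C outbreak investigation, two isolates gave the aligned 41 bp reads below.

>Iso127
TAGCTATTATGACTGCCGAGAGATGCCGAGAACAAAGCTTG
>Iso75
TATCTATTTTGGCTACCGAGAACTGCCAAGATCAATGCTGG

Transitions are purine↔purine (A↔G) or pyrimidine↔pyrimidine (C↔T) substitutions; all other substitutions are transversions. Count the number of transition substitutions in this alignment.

Mismatches occur at site 3 (G/T, transversion), site 9 (A/T, transversion), site 12 (A/G, transition), site 15 (G/A, transition), site 22 (G/A, transition), site 23 (A/C, transversion), site 28 (G/A, transition), site 32 (A/T, transversion), site 36 (A/T, transversion), site 40 (T/G, transversion).
Of the 10 differences, 4 transitions and 6 transversions, so the answer is 4.

4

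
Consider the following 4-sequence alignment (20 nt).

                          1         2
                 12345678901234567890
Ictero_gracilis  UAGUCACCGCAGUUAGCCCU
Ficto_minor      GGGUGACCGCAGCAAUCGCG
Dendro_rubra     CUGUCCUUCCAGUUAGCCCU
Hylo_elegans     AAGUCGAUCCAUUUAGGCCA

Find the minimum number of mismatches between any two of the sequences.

6

Pairwise Hamming distances:
  Ictero_gracilis vs Ficto_minor: 8
  Ictero_gracilis vs Dendro_rubra: 6
  Ictero_gracilis vs Hylo_elegans: 8
  Ficto_minor vs Dendro_rubra: 12
  Ficto_minor vs Hylo_elegans: 14
  Dendro_rubra vs Hylo_elegans: 7
The smallest is 6, between Ictero_gracilis and Dendro_rubra.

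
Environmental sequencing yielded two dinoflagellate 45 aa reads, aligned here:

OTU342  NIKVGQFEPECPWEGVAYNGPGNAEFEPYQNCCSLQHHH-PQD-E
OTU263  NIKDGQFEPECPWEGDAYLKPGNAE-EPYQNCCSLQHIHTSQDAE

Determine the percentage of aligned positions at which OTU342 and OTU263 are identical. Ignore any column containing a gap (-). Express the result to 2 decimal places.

Excluding the 3 gap columns leaves 42 comparable sites.
Mismatches occur at site 4 (V↔D), site 16 (V↔D), site 19 (N↔L), site 20 (G↔K), site 38 (H↔I), site 41 (P↔S).
36 of the 42 comparable sites match, so the percent identity is 36/42 × 100 = 85.71%.

85.71%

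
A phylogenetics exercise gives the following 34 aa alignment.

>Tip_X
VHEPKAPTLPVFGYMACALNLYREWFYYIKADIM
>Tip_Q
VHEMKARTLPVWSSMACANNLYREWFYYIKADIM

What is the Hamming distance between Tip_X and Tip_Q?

Mismatches occur at site 4 (P/M), site 7 (P/R), site 12 (F/W), site 13 (G/S), site 14 (Y/S), site 19 (L/N).
That gives 6 mismatches out of 34 aligned sites, so the Hamming distance is 6.

6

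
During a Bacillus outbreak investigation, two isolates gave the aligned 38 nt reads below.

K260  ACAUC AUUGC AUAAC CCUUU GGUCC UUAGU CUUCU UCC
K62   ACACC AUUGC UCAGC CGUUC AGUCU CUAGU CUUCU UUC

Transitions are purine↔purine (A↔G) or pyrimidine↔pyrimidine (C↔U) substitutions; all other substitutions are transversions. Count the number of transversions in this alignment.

2

Mismatches occur at site 4 (U→C, transition), site 11 (A→U, transversion), site 12 (U→C, transition), site 14 (A→G, transition), site 17 (C→G, transversion), site 20 (U→C, transition), site 21 (G→A, transition), site 25 (C→U, transition), site 26 (U→C, transition), site 37 (C→U, transition).
Of the 10 differences, 8 transitions and 2 transversions, so the answer is 2.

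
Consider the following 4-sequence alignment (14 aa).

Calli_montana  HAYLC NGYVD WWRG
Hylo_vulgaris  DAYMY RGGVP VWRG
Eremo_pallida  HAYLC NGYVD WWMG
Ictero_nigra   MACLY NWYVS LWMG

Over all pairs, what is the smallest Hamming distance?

1

Pairwise Hamming distances:
  Calli_montana vs Hylo_vulgaris: 7
  Calli_montana vs Eremo_pallida: 1
  Calli_montana vs Ictero_nigra: 7
  Hylo_vulgaris vs Eremo_pallida: 8
  Hylo_vulgaris vs Ictero_nigra: 9
  Eremo_pallida vs Ictero_nigra: 6
The smallest is 1, between Calli_montana and Eremo_pallida.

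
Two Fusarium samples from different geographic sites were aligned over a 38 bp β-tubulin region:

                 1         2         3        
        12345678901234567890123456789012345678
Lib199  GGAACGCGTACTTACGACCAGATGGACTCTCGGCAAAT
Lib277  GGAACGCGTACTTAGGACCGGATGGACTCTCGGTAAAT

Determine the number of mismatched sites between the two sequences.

Mismatches occur at site 15 (C/G), site 20 (A/G), site 34 (C/T).
That gives 3 mismatches out of 38 aligned sites, so the Hamming distance is 3.

3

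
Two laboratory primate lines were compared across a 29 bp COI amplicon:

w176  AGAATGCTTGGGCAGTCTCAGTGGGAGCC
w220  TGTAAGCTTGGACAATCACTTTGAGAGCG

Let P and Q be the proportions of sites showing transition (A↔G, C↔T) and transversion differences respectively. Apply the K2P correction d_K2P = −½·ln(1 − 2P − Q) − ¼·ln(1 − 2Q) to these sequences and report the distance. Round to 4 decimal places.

Differing sites — 1:A/T (Tv); 3:A/T (Tv); 5:T/A (Tv); 12:G/A (Ti); 15:G/A (Ti); 18:T/A (Tv); 20:A/T (Tv); 21:G/T (Tv); 24:G/A (Ti); 29:C/G (Tv).
Of the 10 differences, 3 transitions and 7 transversions over 29 sites: P = 3/29 = 0.103448, Q = 7/29 = 0.241379.
d = −0.5·ln(0.551725) − 0.25·ln(0.517242) = −0.5·(-0.594706) − 0.25·(-0.659244) = 0.4622.

0.4622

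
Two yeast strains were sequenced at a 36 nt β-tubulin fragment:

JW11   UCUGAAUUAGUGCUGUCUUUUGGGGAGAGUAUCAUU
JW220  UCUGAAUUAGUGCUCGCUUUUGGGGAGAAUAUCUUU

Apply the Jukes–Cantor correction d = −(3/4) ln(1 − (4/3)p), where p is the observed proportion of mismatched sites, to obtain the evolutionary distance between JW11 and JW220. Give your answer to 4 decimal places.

0.1203

Mismatches occur at site 15 (G/C), site 16 (U/G), site 29 (G/A), site 34 (A/U).
p = 4/36 = 0.111111.
d = −0.75 · ln(1 − (4/3)·0.111111) = −0.75 · ln(0.851852) = −0.75 · (-0.160342) = 0.1203.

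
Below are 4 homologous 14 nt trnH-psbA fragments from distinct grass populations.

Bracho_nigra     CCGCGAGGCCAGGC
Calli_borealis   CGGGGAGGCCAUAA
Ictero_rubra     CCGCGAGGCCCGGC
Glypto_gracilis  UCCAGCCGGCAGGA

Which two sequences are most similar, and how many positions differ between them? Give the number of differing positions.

Pairwise Hamming distances:
  Bracho_nigra vs Calli_borealis: 5
  Bracho_nigra vs Ictero_rubra: 1
  Bracho_nigra vs Glypto_gracilis: 7
  Calli_borealis vs Ictero_rubra: 6
  Calli_borealis vs Glypto_gracilis: 9
  Ictero_rubra vs Glypto_gracilis: 8
The smallest is 1, between Bracho_nigra and Ictero_rubra.

1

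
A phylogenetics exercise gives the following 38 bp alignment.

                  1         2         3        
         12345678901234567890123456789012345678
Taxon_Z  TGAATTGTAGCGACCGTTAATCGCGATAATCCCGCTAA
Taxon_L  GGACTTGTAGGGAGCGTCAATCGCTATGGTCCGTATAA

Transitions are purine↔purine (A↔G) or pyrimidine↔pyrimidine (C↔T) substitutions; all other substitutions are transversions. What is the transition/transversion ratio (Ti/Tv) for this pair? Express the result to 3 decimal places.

0.375

Differing sites — 1:T/G (Tv); 4:A/C (Tv); 11:C/G (Tv); 14:C/G (Tv); 18:T/C (Ti); 25:G/T (Tv); 28:A/G (Ti); 29:A/G (Ti); 33:C/G (Tv); 34:G/T (Tv); 35:C/A (Tv).
Of the 11 differences, 3 transitions and 8 transversions, so Ti/Tv = 3/8 = 0.375.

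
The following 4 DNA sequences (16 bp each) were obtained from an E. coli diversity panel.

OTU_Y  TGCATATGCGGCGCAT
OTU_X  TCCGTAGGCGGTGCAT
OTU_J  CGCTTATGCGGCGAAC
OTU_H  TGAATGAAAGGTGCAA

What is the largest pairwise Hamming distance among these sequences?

Pairwise Hamming distances:
  OTU_Y vs OTU_X: 4
  OTU_Y vs OTU_J: 4
  OTU_Y vs OTU_H: 7
  OTU_X vs OTU_J: 7
  OTU_X vs OTU_H: 8
  OTU_J vs OTU_H: 10
The largest is 10, between OTU_J and OTU_H.

10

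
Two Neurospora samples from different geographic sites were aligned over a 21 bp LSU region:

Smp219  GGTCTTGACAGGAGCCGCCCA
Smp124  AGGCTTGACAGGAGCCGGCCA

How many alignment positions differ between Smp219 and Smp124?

Mismatches occur at site 1 (G↔A), site 3 (T↔G), site 18 (C↔G).
That gives 3 mismatches out of 21 aligned sites, so the Hamming distance is 3.

3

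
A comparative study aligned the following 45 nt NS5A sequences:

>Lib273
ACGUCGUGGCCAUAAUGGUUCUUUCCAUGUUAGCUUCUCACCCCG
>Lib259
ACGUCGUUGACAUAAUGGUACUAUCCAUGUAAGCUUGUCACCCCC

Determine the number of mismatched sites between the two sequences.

7

Differing sites — 8:G/U; 10:C/A; 20:U/A; 23:U/A; 31:U/A; 37:C/G; 45:G/C.
That gives 7 mismatches out of 45 aligned sites, so the Hamming distance is 7.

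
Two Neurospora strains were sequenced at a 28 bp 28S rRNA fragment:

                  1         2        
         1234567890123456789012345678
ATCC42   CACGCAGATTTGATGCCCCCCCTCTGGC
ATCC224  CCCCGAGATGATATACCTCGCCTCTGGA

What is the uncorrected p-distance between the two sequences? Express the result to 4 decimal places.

0.3571

The sequences differ at positions 2 (A/C), 4 (G/C), 5 (C/G), 10 (T/G), 11 (T/A), 12 (G/T), 15 (G/A), 18 (C/T), 20 (C/G), 28 (C/A).
There are 10 differences over 28 sites, so p = 10/28 = 0.3571.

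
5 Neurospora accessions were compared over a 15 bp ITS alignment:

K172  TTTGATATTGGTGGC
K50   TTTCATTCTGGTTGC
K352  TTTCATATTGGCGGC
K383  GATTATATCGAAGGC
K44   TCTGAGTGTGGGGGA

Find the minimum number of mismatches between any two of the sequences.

Pairwise Hamming distances:
  K172 vs K50: 4
  K172 vs K352: 2
  K172 vs K383: 6
  K172 vs K44: 6
  K50 vs K352: 4
  K50 vs K383: 9
  K50 vs K44: 7
  K352 vs K383: 6
  K352 vs K44: 7
  K383 vs K44: 10
The smallest is 2, between K172 and K352.

2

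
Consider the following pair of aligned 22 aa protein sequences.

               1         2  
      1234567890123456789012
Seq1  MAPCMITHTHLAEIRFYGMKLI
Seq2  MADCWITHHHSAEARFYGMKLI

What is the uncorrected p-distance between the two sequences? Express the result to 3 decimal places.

0.227

The sequences differ at positions 3 (P/D), 5 (M/W), 9 (T/H), 11 (L/S), 14 (I/A).
There are 5 differences over 22 sites, so p = 5/22 = 0.227.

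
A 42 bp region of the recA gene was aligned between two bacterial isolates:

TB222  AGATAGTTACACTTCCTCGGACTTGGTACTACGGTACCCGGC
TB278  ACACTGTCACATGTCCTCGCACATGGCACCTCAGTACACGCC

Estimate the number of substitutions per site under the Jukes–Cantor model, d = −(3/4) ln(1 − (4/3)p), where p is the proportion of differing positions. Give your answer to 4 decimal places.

0.4408

Differing sites — 2:G/C; 4:T/C; 5:A/T; 8:T/C; 12:C/T; 13:T/G; 20:G/C; 23:T/A; 27:T/C; 30:T/C; 31:A/T; 33:G/A; 38:C/A; 41:G/C.
p = 14/42 = 0.333333.
d = −0.75 · ln(1 − (4/3)·0.333333) = −0.75 · ln(0.555556) = −0.75 · (-0.587786) = 0.4408.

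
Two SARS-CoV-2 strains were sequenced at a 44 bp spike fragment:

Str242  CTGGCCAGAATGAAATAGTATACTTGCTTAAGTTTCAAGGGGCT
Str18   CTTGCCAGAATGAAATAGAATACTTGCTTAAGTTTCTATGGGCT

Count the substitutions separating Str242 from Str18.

4

Mismatches occur at site 3 (G→T), site 19 (T→A), site 37 (A→T), site 39 (G→T).
That gives 4 mismatches out of 44 aligned sites, so the Hamming distance is 4.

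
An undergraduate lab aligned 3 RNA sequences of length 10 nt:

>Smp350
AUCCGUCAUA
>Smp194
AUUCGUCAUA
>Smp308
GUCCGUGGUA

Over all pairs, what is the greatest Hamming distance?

4

Pairwise Hamming distances:
  Smp350 vs Smp194: 1
  Smp350 vs Smp308: 3
  Smp194 vs Smp308: 4
The largest is 4, between Smp194 and Smp308.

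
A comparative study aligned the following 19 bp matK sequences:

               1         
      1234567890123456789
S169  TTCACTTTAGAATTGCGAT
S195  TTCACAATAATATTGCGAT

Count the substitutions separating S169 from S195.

4

Differing sites — 6:T/A; 7:T/A; 10:G/A; 11:A/T.
That gives 4 mismatches out of 19 aligned sites, so the Hamming distance is 4.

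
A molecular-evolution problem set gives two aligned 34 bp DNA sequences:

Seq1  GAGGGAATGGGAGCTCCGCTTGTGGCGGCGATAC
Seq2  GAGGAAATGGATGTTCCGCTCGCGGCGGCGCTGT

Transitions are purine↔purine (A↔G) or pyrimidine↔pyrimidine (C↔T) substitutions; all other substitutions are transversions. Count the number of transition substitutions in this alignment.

7

The sequences differ at positions 5 (G/A, transition), 11 (G/A, transition), 12 (A/T, transversion), 14 (C/T, transition), 21 (T/C, transition), 23 (T/C, transition), 31 (A/C, transversion), 33 (A/G, transition), 34 (C/T, transition).
Of the 9 differences, 7 transitions and 2 transversions, so the answer is 7.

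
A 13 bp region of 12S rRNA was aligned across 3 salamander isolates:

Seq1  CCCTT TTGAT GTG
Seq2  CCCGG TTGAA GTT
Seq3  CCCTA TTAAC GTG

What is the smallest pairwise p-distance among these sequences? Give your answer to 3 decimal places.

0.231

Pairwise Hamming distances:
  Seq1 vs Seq2: 4
  Seq1 vs Seq3: 3
  Seq2 vs Seq3: 5
The smallest is 3 mismatches, between Seq1 and Seq3; p = 3/13 = 0.231.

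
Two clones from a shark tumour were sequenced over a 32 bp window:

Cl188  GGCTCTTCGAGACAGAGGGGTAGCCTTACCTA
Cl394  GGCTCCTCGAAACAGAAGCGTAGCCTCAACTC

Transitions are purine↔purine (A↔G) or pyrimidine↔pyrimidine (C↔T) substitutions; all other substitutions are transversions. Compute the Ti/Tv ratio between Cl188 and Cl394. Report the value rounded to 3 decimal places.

1.333

Differing sites — 6:T/C (Ti); 11:G/A (Ti); 17:G/A (Ti); 19:G/C (Tv); 27:T/C (Ti); 29:C/A (Tv); 32:A/C (Tv).
Of the 7 differences, 4 transitions and 3 transversions, so Ti/Tv = 4/3 = 1.333.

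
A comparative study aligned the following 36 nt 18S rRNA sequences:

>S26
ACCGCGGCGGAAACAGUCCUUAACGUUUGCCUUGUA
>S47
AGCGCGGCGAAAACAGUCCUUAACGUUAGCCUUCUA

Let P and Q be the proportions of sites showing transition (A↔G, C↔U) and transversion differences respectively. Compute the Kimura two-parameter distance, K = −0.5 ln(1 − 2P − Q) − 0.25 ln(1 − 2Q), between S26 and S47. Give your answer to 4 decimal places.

Differing sites — 2:C/G (Tv); 10:G/A (Ti); 28:U/A (Tv); 34:G/C (Tv).
Of the 4 differences, 1 transition and 3 transversions over 36 sites: P = 1/36 = 0.027778, Q = 3/36 = 0.083333.
d = −0.5·ln(0.861111) − 0.25·ln(0.833334) = −0.5·(-0.149532) − 0.25·(-0.182321) = 0.1203.

0.1203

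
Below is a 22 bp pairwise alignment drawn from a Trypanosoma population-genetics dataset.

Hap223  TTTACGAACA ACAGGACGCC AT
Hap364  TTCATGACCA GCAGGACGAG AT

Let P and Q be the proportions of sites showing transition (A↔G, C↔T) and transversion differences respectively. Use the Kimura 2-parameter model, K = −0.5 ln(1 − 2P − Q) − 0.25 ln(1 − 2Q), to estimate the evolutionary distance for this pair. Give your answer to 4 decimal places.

Differing sites — 3:T/C (Ti); 5:C/T (Ti); 8:A/C (Tv); 11:A/G (Ti); 19:C/A (Tv); 20:C/G (Tv).
Of the 6 differences, 3 transitions and 3 transversions over 22 sites: P = 3/22 = 0.136364, Q = 3/22 = 0.136364.
d = −0.5·ln(0.590908) − 0.25·ln(0.727272) = −0.5·(-0.526095) − 0.25·(-0.318455) = 0.3427.

0.3427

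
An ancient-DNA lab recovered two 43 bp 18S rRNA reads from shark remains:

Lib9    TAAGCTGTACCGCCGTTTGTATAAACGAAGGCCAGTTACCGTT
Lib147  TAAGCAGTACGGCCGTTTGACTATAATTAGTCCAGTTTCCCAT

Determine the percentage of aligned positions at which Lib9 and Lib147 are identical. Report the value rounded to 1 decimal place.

Mismatches occur at site 6 (T/A), site 11 (C/G), site 20 (T/A), site 21 (A/C), site 24 (A/T), site 26 (C/A), site 27 (G/T), site 28 (A/T), site 31 (G/T), site 38 (A/T), site 41 (G/C), site 42 (T/A).
31 of the 43 sites match, so the percent identity is 31/43 × 100 = 72.1%.

72.1%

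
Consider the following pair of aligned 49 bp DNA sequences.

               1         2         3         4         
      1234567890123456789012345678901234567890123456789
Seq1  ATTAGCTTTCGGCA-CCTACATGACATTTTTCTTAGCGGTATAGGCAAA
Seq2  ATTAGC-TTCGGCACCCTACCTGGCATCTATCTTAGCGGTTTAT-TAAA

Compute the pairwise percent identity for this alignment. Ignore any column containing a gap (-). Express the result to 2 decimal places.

84.78%

Excluding the 3 gap columns leaves 46 comparable sites.
Differing sites — 21:A/C; 24:A/G; 28:T/C; 30:T/A; 41:A/T; 44:G/T; 46:C/T.
39 of the 46 comparable sites match, so the percent identity is 39/46 × 100 = 84.78%.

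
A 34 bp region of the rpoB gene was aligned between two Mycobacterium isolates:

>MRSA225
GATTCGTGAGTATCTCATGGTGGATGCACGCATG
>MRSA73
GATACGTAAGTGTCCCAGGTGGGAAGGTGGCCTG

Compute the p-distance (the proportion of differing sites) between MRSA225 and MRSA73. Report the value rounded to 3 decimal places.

Differing sites — 4:T/A; 8:G/A; 12:A/G; 15:T/C; 18:T/G; 20:G/T; 21:T/G; 25:T/A; 27:C/G; 28:A/T; 29:C/G; 32:A/C.
There are 12 differences over 34 sites, so p = 12/34 = 0.353.

0.353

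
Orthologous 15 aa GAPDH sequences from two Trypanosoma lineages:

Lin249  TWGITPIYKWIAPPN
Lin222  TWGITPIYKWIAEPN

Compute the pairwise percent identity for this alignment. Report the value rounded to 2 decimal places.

93.33%

Differing sites — 13:P/E.
14 of the 15 sites match, so the percent identity is 14/15 × 100 = 93.33%.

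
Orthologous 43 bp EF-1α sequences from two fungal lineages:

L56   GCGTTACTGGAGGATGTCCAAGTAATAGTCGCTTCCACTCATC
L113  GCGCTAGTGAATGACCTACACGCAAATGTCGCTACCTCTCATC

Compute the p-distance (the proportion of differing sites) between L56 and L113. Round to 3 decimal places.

Mismatches occur at site 4 (T↔C), site 7 (C↔G), site 10 (G↔A), site 12 (G↔T), site 15 (T↔C), site 16 (G↔C), site 18 (C↔A), site 21 (A↔C), site 23 (T↔C), site 26 (T↔A), site 27 (A↔T), site 34 (T↔A), site 37 (A↔T).
There are 13 differences over 43 sites, so p = 13/43 = 0.302.

0.302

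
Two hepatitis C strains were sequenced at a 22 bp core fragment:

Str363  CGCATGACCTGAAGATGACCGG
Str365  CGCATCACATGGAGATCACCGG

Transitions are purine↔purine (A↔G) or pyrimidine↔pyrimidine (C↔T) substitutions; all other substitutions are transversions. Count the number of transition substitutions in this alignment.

Differing sites — 6:G/C (Tv); 9:C/A (Tv); 12:A/G (Ti); 17:G/C (Tv).
Of the 4 differences, 1 transition and 3 transversions, so the answer is 1.

1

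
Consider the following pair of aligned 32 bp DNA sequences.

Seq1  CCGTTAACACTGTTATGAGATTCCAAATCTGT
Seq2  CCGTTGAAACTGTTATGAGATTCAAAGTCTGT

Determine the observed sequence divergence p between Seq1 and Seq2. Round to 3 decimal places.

0.125

The sequences differ at positions 6 (A/G), 8 (C/A), 24 (C/A), 27 (A/G).
There are 4 differences over 32 sites, so p = 4/32 = 0.125.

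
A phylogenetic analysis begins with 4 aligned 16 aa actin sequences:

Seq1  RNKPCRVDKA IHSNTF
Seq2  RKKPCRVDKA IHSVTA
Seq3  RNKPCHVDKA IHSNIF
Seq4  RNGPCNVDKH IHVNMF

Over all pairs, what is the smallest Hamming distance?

2

Pairwise Hamming distances:
  Seq1 vs Seq2: 3
  Seq1 vs Seq3: 2
  Seq1 vs Seq4: 5
  Seq2 vs Seq3: 5
  Seq2 vs Seq4: 8
  Seq3 vs Seq4: 5
The smallest is 2, between Seq1 and Seq3.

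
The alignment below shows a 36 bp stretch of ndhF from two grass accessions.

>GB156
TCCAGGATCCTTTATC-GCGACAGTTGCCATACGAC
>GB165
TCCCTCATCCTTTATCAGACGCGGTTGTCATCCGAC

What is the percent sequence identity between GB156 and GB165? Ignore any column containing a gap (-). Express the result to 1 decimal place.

Excluding the 1 gap column leaves 35 comparable sites.
Mismatches occur at site 4 (A/C), site 5 (G/T), site 6 (G/C), site 19 (C/A), site 20 (G/C), site 21 (A/G), site 23 (A/G), site 28 (C/T), site 32 (A/C).
26 of the 35 comparable sites match, so the percent identity is 26/35 × 100 = 74.3%.

74.3%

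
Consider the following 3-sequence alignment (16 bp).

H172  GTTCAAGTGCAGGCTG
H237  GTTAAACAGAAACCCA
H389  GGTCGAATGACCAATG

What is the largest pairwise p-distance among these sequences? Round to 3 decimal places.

Pairwise Hamming distances:
  H172 vs H237: 8
  H172 vs H389: 8
  H237 vs H389: 11
The largest is 11 mismatches, between H237 and H389; p = 11/16 = 0.688.

0.688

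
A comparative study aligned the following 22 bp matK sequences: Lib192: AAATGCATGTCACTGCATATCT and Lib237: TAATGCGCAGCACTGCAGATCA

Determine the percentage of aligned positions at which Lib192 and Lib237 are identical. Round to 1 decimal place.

The sequences differ at positions 1 (A/T), 7 (A/G), 8 (T/C), 9 (G/A), 10 (T/G), 18 (T/G), 22 (T/A).
15 of the 22 sites match, so the percent identity is 15/22 × 100 = 68.2%.

68.2%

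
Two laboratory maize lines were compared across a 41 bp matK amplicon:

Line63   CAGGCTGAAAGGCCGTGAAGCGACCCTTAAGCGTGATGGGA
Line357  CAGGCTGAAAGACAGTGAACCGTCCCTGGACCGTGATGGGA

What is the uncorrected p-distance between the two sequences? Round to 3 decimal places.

0.171

Mismatches occur at site 12 (G↔A), site 14 (C↔A), site 20 (G↔C), site 23 (A↔T), site 28 (T↔G), site 29 (A↔G), site 31 (G↔C).
There are 7 differences over 41 sites, so p = 7/41 = 0.171.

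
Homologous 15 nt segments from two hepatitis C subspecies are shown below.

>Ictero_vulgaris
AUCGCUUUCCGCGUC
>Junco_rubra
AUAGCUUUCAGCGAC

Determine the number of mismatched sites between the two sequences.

3

The sequences differ at positions 3 (C/A), 10 (C/A), 14 (U/A).
That gives 3 mismatches out of 15 aligned sites, so the Hamming distance is 3.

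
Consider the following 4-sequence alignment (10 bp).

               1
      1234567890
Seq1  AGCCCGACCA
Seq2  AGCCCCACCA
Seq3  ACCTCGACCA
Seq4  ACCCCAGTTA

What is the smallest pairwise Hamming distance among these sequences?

1

Pairwise Hamming distances:
  Seq1 vs Seq2: 1
  Seq1 vs Seq3: 2
  Seq1 vs Seq4: 5
  Seq2 vs Seq3: 3
  Seq2 vs Seq4: 5
  Seq3 vs Seq4: 5
The smallest is 1, between Seq1 and Seq2.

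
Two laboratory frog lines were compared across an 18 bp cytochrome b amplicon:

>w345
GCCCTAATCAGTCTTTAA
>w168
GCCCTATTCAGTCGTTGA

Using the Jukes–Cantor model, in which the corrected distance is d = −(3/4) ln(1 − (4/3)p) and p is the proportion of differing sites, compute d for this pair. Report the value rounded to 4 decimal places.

Differing sites — 7:A/T; 14:T/G; 17:A/G.
p = 3/18 = 0.166667.
d = −0.75 · ln(1 − (4/3)·0.166667) = −0.75 · ln(0.777777) = −0.75 · (-0.251315) = 0.1885.

0.1885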